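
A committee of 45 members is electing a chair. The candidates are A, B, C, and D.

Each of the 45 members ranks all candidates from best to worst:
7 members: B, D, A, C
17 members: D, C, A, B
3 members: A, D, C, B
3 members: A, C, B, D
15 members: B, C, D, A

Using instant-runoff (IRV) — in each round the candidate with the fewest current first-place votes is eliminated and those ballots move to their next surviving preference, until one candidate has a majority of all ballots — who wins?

Round 1: A 6, B 22, C 0, D 17. C eliminated.
Round 2: A 6, B 22, D 17. A eliminated.
Round 3: B 25, D 20. B has a majority (≥23).

B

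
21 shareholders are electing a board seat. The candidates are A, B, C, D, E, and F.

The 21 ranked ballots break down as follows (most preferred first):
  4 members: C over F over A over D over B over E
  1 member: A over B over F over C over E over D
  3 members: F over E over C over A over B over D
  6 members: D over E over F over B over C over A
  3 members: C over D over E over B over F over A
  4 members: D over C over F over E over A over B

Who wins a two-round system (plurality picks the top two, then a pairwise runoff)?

Round 1 first-place votes: A 1, B 0, C 7, D 10, E 0, F 3. D and C advance.
Runoff: D is ranked above C on 10 ballots, C above D on 11.

C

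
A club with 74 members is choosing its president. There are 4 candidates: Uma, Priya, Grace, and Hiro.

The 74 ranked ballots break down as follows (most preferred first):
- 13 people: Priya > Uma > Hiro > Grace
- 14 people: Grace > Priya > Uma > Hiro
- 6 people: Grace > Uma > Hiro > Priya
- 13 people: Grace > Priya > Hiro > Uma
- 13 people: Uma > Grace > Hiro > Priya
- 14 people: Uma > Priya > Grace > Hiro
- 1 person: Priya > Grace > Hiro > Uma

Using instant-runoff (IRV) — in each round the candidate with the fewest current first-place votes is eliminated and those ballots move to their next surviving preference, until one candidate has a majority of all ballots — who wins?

Uma

Round 1: Uma 27, Priya 14, Grace 33, Hiro 0. Hiro eliminated.
Round 2: Uma 27, Priya 14, Grace 33. Priya eliminated.
Round 3: Uma 40, Grace 34. Uma has a majority (≥38).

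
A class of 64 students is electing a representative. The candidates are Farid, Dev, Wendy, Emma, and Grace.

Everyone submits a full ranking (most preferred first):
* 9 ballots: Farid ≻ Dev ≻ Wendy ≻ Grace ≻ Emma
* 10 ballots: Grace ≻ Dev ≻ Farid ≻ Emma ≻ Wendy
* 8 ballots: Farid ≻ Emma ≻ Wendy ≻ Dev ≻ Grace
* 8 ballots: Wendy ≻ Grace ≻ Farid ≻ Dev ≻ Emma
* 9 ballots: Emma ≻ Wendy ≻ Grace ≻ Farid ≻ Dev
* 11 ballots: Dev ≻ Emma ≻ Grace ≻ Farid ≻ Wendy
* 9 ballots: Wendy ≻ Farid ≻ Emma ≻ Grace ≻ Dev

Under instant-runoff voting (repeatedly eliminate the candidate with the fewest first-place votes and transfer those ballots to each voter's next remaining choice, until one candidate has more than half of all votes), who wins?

Round 1: Farid 17, Dev 11, Wendy 17, Emma 9, Grace 10. Emma eliminated.
Round 2: Farid 17, Dev 11, Wendy 26, Grace 10. Grace eliminated.
Round 3: Farid 17, Dev 21, Wendy 26. Farid eliminated.
Round 4: Dev 30, Wendy 34. Wendy has a majority (≥33).

Wendy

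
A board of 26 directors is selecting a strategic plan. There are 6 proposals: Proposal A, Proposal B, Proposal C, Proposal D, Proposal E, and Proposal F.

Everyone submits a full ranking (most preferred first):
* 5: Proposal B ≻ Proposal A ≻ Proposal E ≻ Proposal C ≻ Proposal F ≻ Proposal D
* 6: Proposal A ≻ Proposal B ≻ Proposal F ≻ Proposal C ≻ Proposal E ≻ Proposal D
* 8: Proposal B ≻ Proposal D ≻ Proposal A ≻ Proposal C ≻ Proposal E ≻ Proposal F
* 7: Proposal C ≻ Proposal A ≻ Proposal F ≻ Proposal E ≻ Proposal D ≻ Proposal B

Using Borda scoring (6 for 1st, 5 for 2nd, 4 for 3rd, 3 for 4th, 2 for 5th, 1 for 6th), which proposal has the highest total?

Proposal A

Proposal A: 5×5 + 6×6 + 8×4 + 7×5 = 128
Proposal B: 5×6 + 6×5 + 8×6 + 7×1 = 115
Proposal C: 5×3 + 6×3 + 8×3 + 7×6 = 99
Proposal D: 5×1 + 6×1 + 8×5 + 7×2 = 65
Proposal E: 5×4 + 6×2 + 8×2 + 7×3 = 69
Proposal F: 5×2 + 6×4 + 8×1 + 7×4 = 70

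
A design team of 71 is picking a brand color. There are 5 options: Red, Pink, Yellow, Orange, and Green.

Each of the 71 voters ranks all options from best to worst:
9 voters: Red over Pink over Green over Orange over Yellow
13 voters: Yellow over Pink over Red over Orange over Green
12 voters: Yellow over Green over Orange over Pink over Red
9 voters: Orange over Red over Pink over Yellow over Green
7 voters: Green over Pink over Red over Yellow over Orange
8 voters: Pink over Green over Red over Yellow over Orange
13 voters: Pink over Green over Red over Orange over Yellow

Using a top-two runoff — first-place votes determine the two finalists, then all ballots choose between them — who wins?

Pink

Round 1 first-place votes: Red 9, Pink 21, Yellow 25, Orange 9, Green 7. Yellow and Pink advance.
Runoff: Yellow is ranked above Pink on 25 ballots, Pink above Yellow on 46.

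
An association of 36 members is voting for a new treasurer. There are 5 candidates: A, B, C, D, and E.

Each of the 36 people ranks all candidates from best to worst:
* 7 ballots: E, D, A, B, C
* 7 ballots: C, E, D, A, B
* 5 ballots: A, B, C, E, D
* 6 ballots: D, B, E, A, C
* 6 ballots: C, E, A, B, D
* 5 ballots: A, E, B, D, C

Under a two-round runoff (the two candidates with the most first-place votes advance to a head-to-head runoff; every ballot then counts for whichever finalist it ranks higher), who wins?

A

Round 1 first-place votes: A 10, B 0, C 13, D 6, E 7. C and A advance.
Runoff: C is ranked above A on 13 ballots, A above C on 23.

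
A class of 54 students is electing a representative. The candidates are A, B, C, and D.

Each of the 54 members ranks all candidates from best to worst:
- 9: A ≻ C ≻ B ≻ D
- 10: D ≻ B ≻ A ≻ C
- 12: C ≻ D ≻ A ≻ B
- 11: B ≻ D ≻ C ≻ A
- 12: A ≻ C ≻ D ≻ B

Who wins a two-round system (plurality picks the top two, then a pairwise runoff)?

A

Round 1 first-place votes: A 21, B 11, C 12, D 10. A and C advance.
Runoff: A is ranked above C on 31 ballots, C above A on 23.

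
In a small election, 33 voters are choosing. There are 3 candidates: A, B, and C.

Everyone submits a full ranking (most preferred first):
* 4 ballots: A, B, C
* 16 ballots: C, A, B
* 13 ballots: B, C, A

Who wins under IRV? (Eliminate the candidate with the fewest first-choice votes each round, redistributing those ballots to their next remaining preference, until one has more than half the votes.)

B

Round 1: A 4, B 13, C 16. A eliminated.
Round 2: B 17, C 16. B has a majority (≥17).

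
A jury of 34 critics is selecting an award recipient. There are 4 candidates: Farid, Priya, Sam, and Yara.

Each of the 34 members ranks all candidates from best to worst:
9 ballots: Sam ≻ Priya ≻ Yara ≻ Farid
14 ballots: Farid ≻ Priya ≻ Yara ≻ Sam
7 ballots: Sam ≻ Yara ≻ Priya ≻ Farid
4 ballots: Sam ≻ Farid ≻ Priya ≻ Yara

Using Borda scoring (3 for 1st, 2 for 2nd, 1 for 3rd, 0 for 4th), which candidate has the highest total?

Sam

Farid: 9×0 + 14×3 + 7×0 + 4×2 = 50
Priya: 9×2 + 14×2 + 7×1 + 4×1 = 57
Sam: 9×3 + 14×0 + 7×3 + 4×3 = 60
Yara: 9×1 + 14×1 + 7×2 + 4×0 = 37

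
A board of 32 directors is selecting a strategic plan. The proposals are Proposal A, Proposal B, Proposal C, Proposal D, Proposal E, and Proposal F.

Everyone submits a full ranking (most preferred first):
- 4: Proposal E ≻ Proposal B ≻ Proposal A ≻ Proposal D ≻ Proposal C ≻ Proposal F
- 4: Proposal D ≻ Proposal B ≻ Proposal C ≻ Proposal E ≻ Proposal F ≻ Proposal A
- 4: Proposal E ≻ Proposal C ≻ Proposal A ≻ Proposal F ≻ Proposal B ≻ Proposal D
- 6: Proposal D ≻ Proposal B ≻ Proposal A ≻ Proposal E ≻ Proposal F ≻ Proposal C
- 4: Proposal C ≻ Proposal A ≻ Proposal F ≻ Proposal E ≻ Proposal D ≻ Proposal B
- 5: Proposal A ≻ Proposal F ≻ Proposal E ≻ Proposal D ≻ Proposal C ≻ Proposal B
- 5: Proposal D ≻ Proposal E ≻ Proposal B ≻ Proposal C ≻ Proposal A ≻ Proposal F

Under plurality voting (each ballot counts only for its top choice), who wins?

Proposal D

First-place votes: Proposal A 5, Proposal B 0, Proposal C 4, Proposal D 15, Proposal E 8, Proposal F 0.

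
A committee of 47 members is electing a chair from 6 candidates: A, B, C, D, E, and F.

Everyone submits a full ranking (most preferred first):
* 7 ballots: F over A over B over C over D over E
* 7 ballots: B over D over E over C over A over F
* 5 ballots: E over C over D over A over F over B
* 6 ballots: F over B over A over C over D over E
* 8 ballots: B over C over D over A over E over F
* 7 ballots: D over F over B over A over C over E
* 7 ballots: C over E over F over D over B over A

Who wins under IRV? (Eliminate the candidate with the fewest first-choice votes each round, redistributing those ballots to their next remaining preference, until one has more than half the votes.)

F

Round 1: A 0, B 15, C 7, D 7, E 5, F 13. A eliminated.
Round 2: B 15, C 7, D 7, E 5, F 13. E eliminated.
Round 3: B 15, C 12, D 7, F 13. D eliminated.
Round 4: B 15, C 12, F 20. C eliminated.
Round 5: B 15, F 32. F has a majority (≥24).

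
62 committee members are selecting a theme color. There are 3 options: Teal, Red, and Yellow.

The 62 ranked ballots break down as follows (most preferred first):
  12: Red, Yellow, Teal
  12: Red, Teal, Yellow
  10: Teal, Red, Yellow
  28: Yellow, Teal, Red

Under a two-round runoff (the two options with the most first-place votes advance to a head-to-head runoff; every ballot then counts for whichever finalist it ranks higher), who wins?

Round 1 first-place votes: Teal 10, Red 24, Yellow 28. Yellow and Red advance.
Runoff: Yellow is ranked above Red on 28 ballots, Red above Yellow on 34.

Red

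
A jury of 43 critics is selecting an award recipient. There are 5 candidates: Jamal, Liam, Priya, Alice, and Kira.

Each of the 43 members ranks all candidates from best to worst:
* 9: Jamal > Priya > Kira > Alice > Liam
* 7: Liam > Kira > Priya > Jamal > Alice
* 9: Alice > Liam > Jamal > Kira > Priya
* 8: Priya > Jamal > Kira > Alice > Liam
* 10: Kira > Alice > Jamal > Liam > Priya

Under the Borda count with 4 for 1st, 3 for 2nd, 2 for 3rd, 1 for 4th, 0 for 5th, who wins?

Jamal: 9×4 + 7×1 + 9×2 + 8×3 + 10×2 = 105
Liam: 9×0 + 7×4 + 9×3 + 8×0 + 10×1 = 65
Priya: 9×3 + 7×2 + 9×0 + 8×4 + 10×0 = 73
Alice: 9×1 + 7×0 + 9×4 + 8×1 + 10×3 = 83
Kira: 9×2 + 7×3 + 9×1 + 8×2 + 10×4 = 104

Jamal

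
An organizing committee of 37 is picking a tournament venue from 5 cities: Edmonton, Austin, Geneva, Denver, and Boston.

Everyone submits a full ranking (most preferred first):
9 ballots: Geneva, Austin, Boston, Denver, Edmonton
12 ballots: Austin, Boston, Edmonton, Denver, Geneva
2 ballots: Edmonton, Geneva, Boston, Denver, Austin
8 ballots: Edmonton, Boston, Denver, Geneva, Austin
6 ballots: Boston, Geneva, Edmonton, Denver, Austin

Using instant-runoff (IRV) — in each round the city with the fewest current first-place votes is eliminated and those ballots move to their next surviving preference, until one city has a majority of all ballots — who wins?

Geneva

Round 1: Edmonton 10, Austin 12, Geneva 9, Denver 0, Boston 6. Denver eliminated.
Round 2: Edmonton 10, Austin 12, Geneva 9, Boston 6. Boston eliminated.
Round 3: Edmonton 10, Austin 12, Geneva 15. Edmonton eliminated.
Round 4: Austin 12, Geneva 25. Geneva has a majority (≥19).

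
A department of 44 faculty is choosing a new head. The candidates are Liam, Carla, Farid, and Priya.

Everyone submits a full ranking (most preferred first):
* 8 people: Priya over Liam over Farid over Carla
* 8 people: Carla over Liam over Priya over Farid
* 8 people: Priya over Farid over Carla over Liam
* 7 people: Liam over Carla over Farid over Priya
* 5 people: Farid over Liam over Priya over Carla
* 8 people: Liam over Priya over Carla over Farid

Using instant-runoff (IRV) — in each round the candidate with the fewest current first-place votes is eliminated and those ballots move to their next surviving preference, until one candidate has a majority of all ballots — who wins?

Round 1: Liam 15, Carla 8, Farid 5, Priya 16. Farid eliminated.
Round 2: Liam 20, Carla 8, Priya 16. Carla eliminated.
Round 3: Liam 28, Priya 16. Liam has a majority (≥23).

Liam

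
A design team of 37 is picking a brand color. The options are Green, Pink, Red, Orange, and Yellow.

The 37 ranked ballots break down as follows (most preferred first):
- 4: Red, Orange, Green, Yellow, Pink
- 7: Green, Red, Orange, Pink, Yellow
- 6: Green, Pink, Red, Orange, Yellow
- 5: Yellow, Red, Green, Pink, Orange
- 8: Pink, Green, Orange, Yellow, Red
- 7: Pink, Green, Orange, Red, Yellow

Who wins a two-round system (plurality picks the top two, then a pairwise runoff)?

Green

Round 1 first-place votes: Green 13, Pink 15, Red 4, Orange 0, Yellow 5. Pink and Green advance.
Runoff: Pink is ranked above Green on 15 ballots, Green above Pink on 22.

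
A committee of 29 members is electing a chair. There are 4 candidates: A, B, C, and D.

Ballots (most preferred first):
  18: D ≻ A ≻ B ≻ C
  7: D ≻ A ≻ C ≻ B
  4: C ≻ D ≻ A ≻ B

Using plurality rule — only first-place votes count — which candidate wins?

D

First-place votes: A 0, B 0, C 4, D 25.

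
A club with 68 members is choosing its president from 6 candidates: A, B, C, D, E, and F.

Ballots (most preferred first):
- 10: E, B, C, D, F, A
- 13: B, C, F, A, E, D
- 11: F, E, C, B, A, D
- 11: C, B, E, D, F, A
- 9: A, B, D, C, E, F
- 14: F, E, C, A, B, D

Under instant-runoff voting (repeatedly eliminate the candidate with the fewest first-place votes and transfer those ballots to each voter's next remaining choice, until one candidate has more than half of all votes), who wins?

Round 1: A 9, B 13, C 11, D 0, E 10, F 25. D eliminated.
Round 2: A 9, B 13, C 11, E 10, F 25. A eliminated.
Round 3: B 22, C 11, E 10, F 25. E eliminated.
Round 4: B 32, C 11, F 25. C eliminated.
Round 5: B 43, F 25. B has a majority (≥35).

B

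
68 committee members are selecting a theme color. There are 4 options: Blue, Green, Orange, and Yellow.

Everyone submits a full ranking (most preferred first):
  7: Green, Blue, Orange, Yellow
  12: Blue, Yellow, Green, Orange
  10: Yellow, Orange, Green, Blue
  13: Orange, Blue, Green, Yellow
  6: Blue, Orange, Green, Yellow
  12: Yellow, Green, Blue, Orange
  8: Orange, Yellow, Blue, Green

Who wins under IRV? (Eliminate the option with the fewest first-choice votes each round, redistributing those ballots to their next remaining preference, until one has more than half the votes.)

Round 1: Blue 18, Green 7, Orange 21, Yellow 22. Green eliminated.
Round 2: Blue 25, Orange 21, Yellow 22. Orange eliminated.
Round 3: Blue 38, Yellow 30. Blue has a majority (≥35).

Blue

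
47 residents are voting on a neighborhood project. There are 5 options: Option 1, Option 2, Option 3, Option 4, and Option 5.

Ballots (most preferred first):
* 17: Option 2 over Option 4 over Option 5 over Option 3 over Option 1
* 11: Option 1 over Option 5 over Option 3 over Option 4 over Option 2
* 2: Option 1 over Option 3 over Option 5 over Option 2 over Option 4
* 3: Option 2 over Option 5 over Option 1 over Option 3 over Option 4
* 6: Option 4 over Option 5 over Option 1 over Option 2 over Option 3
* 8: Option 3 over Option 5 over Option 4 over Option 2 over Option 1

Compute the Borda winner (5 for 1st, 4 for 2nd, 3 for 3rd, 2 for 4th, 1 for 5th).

Option 1: 17×1 + 11×5 + 2×5 + 3×3 + 6×3 + 8×1 = 117
Option 2: 17×5 + 11×1 + 2×2 + 3×5 + 6×2 + 8×2 = 143
Option 3: 17×2 + 11×3 + 2×4 + 3×2 + 6×1 + 8×5 = 127
Option 4: 17×4 + 11×2 + 2×1 + 3×1 + 6×5 + 8×3 = 149
Option 5: 17×3 + 11×4 + 2×3 + 3×4 + 6×4 + 8×4 = 169

Option 5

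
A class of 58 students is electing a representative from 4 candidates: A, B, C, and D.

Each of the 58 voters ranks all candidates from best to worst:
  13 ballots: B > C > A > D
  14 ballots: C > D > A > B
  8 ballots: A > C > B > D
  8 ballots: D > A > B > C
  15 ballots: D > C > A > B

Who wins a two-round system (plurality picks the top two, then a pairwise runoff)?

Round 1 first-place votes: A 8, B 13, C 14, D 23. D and C advance.
Runoff: D is ranked above C on 23 ballots, C above D on 35.

C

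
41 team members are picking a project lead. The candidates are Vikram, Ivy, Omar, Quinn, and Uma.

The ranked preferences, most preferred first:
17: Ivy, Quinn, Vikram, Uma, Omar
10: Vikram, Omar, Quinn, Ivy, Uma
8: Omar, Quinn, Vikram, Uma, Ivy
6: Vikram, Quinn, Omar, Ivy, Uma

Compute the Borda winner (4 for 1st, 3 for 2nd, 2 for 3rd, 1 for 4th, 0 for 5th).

Vikram: 17×2 + 10×4 + 8×2 + 6×4 = 114
Ivy: 17×4 + 10×1 + 8×0 + 6×1 = 84
Omar: 17×0 + 10×3 + 8×4 + 6×2 = 74
Quinn: 17×3 + 10×2 + 8×3 + 6×3 = 113
Uma: 17×1 + 10×0 + 8×1 + 6×0 = 25

Vikram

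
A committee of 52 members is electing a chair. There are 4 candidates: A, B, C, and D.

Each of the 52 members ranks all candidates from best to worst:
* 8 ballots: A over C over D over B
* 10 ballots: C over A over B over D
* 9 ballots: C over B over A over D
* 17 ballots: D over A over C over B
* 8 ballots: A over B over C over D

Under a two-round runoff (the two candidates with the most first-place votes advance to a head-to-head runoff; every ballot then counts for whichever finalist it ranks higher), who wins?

C

Round 1 first-place votes: A 16, B 0, C 19, D 17. C and D advance.
Runoff: C is ranked above D on 35 ballots, D above C on 17.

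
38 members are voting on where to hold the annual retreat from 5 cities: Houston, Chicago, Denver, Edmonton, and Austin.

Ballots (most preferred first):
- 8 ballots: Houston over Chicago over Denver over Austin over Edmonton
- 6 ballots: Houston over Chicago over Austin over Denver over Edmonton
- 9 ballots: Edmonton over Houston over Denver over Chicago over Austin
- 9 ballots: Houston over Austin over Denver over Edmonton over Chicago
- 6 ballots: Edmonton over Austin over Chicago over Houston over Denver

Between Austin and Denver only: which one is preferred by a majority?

Austin

Austin is ranked above Denver on 21 ballots; Denver above Austin on 17.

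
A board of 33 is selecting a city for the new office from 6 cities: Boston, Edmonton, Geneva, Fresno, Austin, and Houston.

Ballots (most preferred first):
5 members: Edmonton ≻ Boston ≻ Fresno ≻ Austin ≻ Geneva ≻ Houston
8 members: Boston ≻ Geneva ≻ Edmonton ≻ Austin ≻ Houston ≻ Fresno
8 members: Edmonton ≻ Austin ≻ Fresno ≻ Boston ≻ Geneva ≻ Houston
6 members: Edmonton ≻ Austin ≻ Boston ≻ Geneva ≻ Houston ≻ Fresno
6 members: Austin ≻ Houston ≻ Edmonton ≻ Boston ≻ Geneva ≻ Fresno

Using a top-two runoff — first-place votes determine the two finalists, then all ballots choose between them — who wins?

Edmonton

Round 1 first-place votes: Boston 8, Edmonton 19, Geneva 0, Fresno 0, Austin 6, Houston 0. Edmonton and Boston advance.
Runoff: Edmonton is ranked above Boston on 25 ballots, Boston above Edmonton on 8.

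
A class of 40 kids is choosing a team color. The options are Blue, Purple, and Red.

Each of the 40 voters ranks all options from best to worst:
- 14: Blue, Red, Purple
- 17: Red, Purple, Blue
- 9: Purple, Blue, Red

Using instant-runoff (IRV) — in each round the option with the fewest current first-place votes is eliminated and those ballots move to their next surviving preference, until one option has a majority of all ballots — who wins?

Round 1: Blue 14, Purple 9, Red 17. Purple eliminated.
Round 2: Blue 23, Red 17. Blue has a majority (≥21).

Blue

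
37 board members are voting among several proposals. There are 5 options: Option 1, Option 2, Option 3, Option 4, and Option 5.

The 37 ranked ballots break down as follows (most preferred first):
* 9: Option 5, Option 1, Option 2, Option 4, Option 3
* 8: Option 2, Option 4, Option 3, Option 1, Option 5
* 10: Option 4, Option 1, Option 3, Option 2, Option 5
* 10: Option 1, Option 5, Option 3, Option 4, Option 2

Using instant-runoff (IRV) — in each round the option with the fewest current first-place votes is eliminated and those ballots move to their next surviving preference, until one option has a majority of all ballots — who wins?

Round 1: Option 1 10, Option 2 8, Option 3 0, Option 4 10, Option 5 9. Option 3 eliminated.
Round 2: Option 1 10, Option 2 8, Option 4 10, Option 5 9. Option 2 eliminated.
Round 3: Option 1 10, Option 4 18, Option 5 9. Option 5 eliminated.
Round 4: Option 1 19, Option 4 18. Option 1 has a majority (≥19).

Option 1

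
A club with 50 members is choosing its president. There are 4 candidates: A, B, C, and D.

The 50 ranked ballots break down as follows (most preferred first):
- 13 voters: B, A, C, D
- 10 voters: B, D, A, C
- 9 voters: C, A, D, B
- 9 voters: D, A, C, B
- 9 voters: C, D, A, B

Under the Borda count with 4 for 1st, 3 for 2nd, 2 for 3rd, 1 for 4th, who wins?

A

A: 13×3 + 10×2 + 9×3 + 9×3 + 9×2 = 131
B: 13×4 + 10×4 + 9×1 + 9×1 + 9×1 = 119
C: 13×2 + 10×1 + 9×4 + 9×2 + 9×4 = 126
D: 13×1 + 10×3 + 9×2 + 9×4 + 9×3 = 124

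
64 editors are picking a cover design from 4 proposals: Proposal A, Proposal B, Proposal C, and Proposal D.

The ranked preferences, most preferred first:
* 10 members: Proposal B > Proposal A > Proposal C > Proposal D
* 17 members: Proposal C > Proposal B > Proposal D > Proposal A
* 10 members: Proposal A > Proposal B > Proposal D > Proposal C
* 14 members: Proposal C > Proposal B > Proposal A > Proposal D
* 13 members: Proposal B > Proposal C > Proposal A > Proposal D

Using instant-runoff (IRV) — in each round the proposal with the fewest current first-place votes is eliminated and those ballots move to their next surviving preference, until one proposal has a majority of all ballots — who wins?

Round 1: Proposal A 10, Proposal B 23, Proposal C 31, Proposal D 0. Proposal D eliminated.
Round 2: Proposal A 10, Proposal B 23, Proposal C 31. Proposal A eliminated.
Round 3: Proposal B 33, Proposal C 31. Proposal B has a majority (≥33).

Proposal B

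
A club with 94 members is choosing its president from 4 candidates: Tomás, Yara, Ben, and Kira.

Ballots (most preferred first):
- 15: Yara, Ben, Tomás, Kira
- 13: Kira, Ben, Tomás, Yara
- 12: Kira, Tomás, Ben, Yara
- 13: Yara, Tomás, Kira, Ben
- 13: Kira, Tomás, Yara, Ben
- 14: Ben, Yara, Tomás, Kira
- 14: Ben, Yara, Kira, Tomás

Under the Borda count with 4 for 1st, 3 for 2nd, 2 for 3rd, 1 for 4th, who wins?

Yara

Tomás: 15×2 + 13×2 + 12×3 + 13×3 + 13×3 + 14×2 + 14×1 = 212
Yara: 15×4 + 13×1 + 12×1 + 13×4 + 13×2 + 14×3 + 14×3 = 247
Ben: 15×3 + 13×3 + 12×2 + 13×1 + 13×1 + 14×4 + 14×4 = 246
Kira: 15×1 + 13×4 + 12×4 + 13×2 + 13×4 + 14×1 + 14×2 = 235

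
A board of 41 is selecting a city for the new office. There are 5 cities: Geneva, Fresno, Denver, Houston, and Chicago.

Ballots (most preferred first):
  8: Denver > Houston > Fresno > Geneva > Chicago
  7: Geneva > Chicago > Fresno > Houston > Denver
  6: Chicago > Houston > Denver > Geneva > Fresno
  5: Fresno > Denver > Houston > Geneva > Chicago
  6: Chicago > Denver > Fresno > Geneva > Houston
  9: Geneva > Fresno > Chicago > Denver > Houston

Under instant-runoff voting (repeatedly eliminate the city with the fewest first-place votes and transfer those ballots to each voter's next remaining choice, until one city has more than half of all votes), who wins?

Round 1: Geneva 16, Fresno 5, Denver 8, Houston 0, Chicago 12. Houston eliminated.
Round 2: Geneva 16, Fresno 5, Denver 8, Chicago 12. Fresno eliminated.
Round 3: Geneva 16, Denver 13, Chicago 12. Chicago eliminated.
Round 4: Geneva 16, Denver 25. Denver has a majority (≥21).

Denver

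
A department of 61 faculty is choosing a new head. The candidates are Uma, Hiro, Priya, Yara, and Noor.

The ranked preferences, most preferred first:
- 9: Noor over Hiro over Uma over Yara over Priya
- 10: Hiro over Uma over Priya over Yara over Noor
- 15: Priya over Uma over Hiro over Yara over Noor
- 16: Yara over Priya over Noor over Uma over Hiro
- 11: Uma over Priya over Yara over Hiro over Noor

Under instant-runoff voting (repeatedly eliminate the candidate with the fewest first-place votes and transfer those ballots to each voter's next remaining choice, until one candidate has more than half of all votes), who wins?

Round 1: Uma 11, Hiro 10, Priya 15, Yara 16, Noor 9. Noor eliminated.
Round 2: Uma 11, Hiro 19, Priya 15, Yara 16. Uma eliminated.
Round 3: Hiro 19, Priya 26, Yara 16. Yara eliminated.
Round 4: Hiro 19, Priya 42. Priya has a majority (≥31).

Priya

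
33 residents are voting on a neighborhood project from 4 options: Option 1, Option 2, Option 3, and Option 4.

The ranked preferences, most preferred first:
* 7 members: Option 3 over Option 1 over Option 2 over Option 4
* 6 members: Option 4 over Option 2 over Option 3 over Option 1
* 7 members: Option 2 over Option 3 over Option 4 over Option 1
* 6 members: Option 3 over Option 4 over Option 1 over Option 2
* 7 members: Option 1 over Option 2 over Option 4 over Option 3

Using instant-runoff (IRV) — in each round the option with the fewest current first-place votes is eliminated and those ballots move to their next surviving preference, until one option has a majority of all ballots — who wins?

Option 2

Round 1: Option 1 7, Option 2 7, Option 3 13, Option 4 6. Option 4 eliminated.
Round 2: Option 1 7, Option 2 13, Option 3 13. Option 1 eliminated.
Round 3: Option 2 20, Option 3 13. Option 2 has a majority (≥17).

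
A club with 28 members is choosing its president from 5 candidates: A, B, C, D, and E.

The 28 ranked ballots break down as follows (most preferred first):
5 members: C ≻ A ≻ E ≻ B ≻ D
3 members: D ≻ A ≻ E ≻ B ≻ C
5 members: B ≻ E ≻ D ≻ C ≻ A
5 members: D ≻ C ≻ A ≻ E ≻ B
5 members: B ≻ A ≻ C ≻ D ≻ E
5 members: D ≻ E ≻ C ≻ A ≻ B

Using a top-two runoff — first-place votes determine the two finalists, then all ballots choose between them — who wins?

Round 1 first-place votes: A 0, B 10, C 5, D 13, E 0. D and B advance.
Runoff: D is ranked above B on 13 ballots, B above D on 15.

B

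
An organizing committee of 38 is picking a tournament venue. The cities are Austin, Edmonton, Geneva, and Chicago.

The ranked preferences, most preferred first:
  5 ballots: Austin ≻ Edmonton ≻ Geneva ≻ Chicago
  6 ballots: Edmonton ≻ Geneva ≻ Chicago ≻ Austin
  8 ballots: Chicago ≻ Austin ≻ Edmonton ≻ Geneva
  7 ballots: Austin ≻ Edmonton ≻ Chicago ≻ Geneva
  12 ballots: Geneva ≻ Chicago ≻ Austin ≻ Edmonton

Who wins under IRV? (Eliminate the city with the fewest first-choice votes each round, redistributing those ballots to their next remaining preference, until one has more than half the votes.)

Round 1: Austin 12, Edmonton 6, Geneva 12, Chicago 8. Edmonton eliminated.
Round 2: Austin 12, Geneva 18, Chicago 8. Chicago eliminated.
Round 3: Austin 20, Geneva 18. Austin has a majority (≥20).

Austin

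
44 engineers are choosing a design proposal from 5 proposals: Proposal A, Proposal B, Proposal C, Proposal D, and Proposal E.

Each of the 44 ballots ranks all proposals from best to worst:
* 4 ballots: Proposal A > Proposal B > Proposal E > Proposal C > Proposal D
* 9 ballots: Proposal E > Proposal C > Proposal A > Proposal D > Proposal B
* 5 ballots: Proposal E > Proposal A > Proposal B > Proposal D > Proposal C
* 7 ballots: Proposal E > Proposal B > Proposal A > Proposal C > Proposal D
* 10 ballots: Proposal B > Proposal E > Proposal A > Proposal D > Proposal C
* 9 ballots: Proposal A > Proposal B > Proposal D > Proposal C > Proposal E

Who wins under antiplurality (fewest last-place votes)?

Last-place votes: Proposal A 0, Proposal B 9, Proposal C 15, Proposal D 11, Proposal E 9.

Proposal A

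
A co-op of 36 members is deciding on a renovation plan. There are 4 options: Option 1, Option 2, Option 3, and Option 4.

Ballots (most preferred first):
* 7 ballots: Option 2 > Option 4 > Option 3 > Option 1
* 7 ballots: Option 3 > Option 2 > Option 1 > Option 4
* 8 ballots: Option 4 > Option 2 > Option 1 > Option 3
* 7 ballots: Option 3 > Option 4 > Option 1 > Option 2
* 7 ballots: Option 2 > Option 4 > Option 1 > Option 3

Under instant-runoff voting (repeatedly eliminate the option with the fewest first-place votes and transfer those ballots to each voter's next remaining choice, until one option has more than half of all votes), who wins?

Option 2

Round 1: Option 1 0, Option 2 14, Option 3 14, Option 4 8. Option 1 eliminated.
Round 2: Option 2 14, Option 3 14, Option 4 8. Option 4 eliminated.
Round 3: Option 2 22, Option 3 14. Option 2 has a majority (≥19).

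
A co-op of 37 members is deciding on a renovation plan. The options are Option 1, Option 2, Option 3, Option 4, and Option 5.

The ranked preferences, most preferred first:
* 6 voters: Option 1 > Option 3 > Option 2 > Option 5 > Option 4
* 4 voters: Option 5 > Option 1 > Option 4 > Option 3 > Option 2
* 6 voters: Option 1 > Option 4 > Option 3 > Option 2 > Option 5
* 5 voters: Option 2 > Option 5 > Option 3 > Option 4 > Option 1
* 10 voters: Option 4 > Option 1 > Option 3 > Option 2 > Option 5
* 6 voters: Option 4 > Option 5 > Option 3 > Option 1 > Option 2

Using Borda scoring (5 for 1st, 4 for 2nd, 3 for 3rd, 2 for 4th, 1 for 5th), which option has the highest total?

Option 1: 6×5 + 4×4 + 6×5 + 5×1 + 10×4 + 6×2 = 133
Option 2: 6×3 + 4×1 + 6×2 + 5×5 + 10×2 + 6×1 = 85
Option 3: 6×4 + 4×2 + 6×3 + 5×3 + 10×3 + 6×3 = 113
Option 4: 6×1 + 4×3 + 6×4 + 5×2 + 10×5 + 6×5 = 132
Option 5: 6×2 + 4×5 + 6×1 + 5×4 + 10×1 + 6×4 = 92

Option 1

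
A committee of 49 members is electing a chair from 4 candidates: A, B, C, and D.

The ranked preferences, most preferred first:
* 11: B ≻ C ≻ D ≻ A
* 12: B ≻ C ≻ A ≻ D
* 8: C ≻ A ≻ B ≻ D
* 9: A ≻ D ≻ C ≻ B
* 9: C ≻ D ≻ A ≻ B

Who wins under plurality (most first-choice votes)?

B

First-place votes: A 9, B 23, C 17, D 0.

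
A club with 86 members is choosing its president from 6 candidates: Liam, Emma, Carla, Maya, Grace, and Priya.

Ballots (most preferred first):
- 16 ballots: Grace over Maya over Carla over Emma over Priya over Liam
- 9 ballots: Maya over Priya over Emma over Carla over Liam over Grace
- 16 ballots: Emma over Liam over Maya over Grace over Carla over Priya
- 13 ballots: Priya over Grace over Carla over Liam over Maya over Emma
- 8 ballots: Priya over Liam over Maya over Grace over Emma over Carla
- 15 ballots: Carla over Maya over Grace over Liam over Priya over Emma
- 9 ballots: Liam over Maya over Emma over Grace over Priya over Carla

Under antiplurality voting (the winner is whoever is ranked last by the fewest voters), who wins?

Last-place votes: Liam 16, Emma 28, Carla 17, Maya 0, Grace 9, Priya 16.

Maya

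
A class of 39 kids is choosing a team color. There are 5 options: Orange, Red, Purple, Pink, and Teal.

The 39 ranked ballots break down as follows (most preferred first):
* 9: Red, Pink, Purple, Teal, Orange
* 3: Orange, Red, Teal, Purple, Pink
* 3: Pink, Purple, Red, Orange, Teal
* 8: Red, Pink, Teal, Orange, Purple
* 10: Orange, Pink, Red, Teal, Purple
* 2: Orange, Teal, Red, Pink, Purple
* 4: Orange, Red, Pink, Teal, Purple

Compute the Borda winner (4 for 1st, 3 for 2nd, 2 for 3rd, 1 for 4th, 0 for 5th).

Red

Orange: 9×0 + 3×4 + 3×1 + 8×1 + 10×4 + 2×4 + 4×4 = 87
Red: 9×4 + 3×3 + 3×2 + 8×4 + 10×2 + 2×2 + 4×3 = 119
Purple: 9×2 + 3×1 + 3×3 + 8×0 + 10×0 + 2×0 + 4×0 = 30
Pink: 9×3 + 3×0 + 3×4 + 8×3 + 10×3 + 2×1 + 4×2 = 103
Teal: 9×1 + 3×2 + 3×0 + 8×2 + 10×1 + 2×3 + 4×1 = 51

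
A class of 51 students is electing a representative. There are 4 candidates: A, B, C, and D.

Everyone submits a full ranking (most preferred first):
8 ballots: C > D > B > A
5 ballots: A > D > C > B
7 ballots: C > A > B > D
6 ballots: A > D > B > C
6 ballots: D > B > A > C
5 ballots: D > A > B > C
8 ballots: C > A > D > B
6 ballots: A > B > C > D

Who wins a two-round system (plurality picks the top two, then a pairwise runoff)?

A

Round 1 first-place votes: A 17, B 0, C 23, D 11. C and A advance.
Runoff: C is ranked above A on 23 ballots, A above C on 28.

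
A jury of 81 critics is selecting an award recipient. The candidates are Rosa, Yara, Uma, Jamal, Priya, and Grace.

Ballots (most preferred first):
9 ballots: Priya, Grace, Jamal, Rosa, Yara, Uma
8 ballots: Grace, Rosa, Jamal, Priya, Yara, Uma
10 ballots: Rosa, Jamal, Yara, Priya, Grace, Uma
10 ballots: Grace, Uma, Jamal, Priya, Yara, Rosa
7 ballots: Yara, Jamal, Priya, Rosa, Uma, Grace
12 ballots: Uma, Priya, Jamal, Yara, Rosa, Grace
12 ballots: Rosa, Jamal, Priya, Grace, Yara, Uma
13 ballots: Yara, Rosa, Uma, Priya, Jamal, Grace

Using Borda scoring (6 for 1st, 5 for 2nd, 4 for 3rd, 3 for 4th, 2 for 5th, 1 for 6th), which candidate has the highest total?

Jamal

Rosa: 9×3 + 8×5 + 10×6 + 10×1 + 7×3 + 12×2 + 12×6 + 13×5 = 319
Yara: 9×2 + 8×2 + 10×4 + 10×2 + 7×6 + 12×3 + 12×2 + 13×6 = 274
Uma: 9×1 + 8×1 + 10×1 + 10×5 + 7×2 + 12×6 + 12×1 + 13×4 = 227
Jamal: 9×4 + 8×4 + 10×5 + 10×4 + 7×5 + 12×4 + 12×5 + 13×2 = 327
Priya: 9×6 + 8×3 + 10×3 + 10×3 + 7×4 + 12×5 + 12×4 + 13×3 = 313
Grace: 9×5 + 8×6 + 10×2 + 10×6 + 7×1 + 12×1 + 12×3 + 13×1 = 241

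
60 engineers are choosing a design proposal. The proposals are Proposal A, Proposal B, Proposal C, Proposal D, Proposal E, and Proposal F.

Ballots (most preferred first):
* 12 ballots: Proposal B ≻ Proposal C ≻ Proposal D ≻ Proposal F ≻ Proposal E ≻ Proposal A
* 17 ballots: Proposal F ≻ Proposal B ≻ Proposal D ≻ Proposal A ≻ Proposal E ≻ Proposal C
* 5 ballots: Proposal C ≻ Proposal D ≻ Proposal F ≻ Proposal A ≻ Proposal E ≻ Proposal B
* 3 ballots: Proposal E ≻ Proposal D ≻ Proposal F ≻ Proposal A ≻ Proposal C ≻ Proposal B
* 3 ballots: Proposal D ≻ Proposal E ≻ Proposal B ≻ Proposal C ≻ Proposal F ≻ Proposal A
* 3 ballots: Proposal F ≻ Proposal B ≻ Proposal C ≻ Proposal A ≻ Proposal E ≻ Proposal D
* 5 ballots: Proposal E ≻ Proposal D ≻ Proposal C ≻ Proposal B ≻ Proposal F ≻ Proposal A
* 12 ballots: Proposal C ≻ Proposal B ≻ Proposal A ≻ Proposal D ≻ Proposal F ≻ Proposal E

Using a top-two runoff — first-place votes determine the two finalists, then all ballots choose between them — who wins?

Proposal C

Round 1 first-place votes: Proposal A 0, Proposal B 12, Proposal C 17, Proposal D 3, Proposal E 8, Proposal F 20. Proposal F and Proposal C advance.
Runoff: Proposal F is ranked above Proposal C on 23 ballots, Proposal C above Proposal F on 37.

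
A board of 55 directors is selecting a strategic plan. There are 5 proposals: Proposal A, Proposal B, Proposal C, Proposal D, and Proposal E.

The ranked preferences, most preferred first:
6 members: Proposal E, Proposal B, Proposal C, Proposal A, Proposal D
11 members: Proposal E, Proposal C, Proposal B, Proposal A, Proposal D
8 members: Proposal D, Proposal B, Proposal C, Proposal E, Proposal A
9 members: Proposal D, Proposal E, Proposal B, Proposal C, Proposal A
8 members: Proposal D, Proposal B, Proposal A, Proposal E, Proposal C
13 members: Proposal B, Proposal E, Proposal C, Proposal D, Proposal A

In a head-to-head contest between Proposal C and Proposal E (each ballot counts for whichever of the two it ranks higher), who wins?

Proposal E

Proposal C is ranked above Proposal E on 8 ballots; Proposal E above Proposal C on 47.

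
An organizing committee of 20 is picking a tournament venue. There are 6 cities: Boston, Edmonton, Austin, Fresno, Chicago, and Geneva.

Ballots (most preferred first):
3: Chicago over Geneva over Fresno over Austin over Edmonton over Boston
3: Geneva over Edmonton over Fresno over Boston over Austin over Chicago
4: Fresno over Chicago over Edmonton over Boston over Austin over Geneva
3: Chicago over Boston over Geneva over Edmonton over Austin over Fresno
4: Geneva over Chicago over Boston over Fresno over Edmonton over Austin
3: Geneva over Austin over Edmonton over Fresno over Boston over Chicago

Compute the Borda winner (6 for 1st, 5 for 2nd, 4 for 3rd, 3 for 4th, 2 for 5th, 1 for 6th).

Boston: 3×1 + 3×3 + 4×3 + 3×5 + 4×4 + 3×2 = 61
Edmonton: 3×2 + 3×5 + 4×4 + 3×3 + 4×2 + 3×4 = 66
Austin: 3×3 + 3×2 + 4×2 + 3×2 + 4×1 + 3×5 = 48
Fresno: 3×4 + 3×4 + 4×6 + 3×1 + 4×3 + 3×3 = 72
Chicago: 3×6 + 3×1 + 4×5 + 3×6 + 4×5 + 3×1 = 82
Geneva: 3×5 + 3×6 + 4×1 + 3×4 + 4×6 + 3×6 = 91

Geneva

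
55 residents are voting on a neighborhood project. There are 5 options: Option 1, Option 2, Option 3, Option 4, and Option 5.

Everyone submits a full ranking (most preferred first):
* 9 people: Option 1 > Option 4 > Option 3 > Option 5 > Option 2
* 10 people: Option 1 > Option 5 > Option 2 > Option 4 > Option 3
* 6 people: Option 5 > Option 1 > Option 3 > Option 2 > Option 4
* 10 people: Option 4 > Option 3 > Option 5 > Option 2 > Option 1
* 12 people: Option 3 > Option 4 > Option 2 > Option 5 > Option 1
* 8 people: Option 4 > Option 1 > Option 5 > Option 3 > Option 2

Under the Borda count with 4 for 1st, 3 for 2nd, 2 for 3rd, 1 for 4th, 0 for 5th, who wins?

Option 4

Option 1: 9×4 + 10×4 + 6×3 + 10×0 + 12×0 + 8×3 = 118
Option 2: 9×0 + 10×2 + 6×1 + 10×1 + 12×2 + 8×0 = 60
Option 3: 9×2 + 10×0 + 6×2 + 10×3 + 12×4 + 8×1 = 116
Option 4: 9×3 + 10×1 + 6×0 + 10×4 + 12×3 + 8×4 = 145
Option 5: 9×1 + 10×3 + 6×4 + 10×2 + 12×1 + 8×2 = 111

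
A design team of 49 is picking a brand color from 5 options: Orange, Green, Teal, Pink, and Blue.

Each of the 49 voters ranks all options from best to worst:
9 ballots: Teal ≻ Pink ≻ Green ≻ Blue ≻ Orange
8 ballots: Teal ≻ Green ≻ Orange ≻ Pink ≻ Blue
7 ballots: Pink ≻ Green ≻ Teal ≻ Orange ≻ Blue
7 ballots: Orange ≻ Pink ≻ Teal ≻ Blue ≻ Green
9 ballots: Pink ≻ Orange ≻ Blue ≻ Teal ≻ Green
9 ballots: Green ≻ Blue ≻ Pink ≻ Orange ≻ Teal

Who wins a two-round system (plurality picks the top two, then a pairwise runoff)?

Pink

Round 1 first-place votes: Orange 7, Green 9, Teal 17, Pink 16, Blue 0. Teal and Pink advance.
Runoff: Teal is ranked above Pink on 17 ballots, Pink above Teal on 32.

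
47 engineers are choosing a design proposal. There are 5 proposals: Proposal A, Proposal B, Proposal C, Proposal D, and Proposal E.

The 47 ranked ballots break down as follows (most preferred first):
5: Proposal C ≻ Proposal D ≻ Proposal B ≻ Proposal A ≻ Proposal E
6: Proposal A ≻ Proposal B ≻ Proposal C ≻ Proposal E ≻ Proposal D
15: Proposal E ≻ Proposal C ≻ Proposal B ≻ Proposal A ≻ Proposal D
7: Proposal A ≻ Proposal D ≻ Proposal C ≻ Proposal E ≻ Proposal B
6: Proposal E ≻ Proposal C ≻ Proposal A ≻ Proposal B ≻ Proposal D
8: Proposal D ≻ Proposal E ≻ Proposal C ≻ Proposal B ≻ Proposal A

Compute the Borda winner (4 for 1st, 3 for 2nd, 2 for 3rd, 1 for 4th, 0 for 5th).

Proposal A: 5×1 + 6×4 + 15×1 + 7×4 + 6×2 + 8×0 = 84
Proposal B: 5×2 + 6×3 + 15×2 + 7×0 + 6×1 + 8×1 = 72
Proposal C: 5×4 + 6×2 + 15×3 + 7×2 + 6×3 + 8×2 = 125
Proposal D: 5×3 + 6×0 + 15×0 + 7×3 + 6×0 + 8×4 = 68
Proposal E: 5×0 + 6×1 + 15×4 + 7×1 + 6×4 + 8×3 = 121

Proposal C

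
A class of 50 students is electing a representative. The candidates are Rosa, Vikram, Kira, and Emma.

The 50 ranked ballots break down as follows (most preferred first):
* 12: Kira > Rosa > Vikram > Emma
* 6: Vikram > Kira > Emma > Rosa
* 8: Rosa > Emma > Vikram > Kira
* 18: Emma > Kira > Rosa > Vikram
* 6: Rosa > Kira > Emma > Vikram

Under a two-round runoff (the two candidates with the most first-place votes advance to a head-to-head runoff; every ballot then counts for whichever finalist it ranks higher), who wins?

Rosa

Round 1 first-place votes: Rosa 14, Vikram 6, Kira 12, Emma 18. Emma and Rosa advance.
Runoff: Emma is ranked above Rosa on 24 ballots, Rosa above Emma on 26.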